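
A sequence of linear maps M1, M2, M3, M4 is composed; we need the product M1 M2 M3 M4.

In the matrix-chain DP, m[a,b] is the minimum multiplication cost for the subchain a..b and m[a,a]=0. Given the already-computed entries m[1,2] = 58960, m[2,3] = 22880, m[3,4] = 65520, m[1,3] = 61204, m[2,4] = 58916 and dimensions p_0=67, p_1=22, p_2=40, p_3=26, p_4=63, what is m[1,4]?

m[1,4] = min over k∈[1,3] of m[1,k]+m[k+1,4]+p_{0}·p_k·p_{4}.
k=1: 0 + 58916 + 67·22·63 = 151778; k=2: 58960 + 65520 + 67·40·63 = 293320; k=3: 61204 + 0 + 67·26·63 = 170950.
Minimum: 151778 at k=1.

151778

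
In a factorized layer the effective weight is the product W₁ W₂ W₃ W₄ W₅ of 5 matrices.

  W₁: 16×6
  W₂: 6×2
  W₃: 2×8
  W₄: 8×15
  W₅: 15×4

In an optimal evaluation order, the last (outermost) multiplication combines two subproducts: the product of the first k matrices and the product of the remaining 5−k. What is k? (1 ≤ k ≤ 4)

Adjacent pairs: W₁W₂ = 16·6·2 = 192; W₂W₃ = 6·2·8 = 96; W₃W₄ = 2·8·15 = 240; W₄W₅ = 8·15·4 = 480.
Length 3: W₁..W₃: k=1: 0+96+16·6·8=864; k=2: 192+0+16·2·8=448 → min 448 | W₂..W₄: k=2: 0+240+6·2·15=420; k=3: 96+0+6·8·15=816 → min 420 | W₃..W₅: k=3: 0+480+2·8·4=544; k=4: 240+0+2·15·4=360 → min 360.
Length 4: W₁..W₄: k=1: 0+420+16·6·15=1860; k=2: 192+240+16·2·15=912; k=3: 448+0+16·8·15=2368 → min 912 | W₂..W₅: k=2: 0+360+6·2·4=408; k=3: 96+480+6·8·4=768; k=4: 420+0+6·15·4=780 → min 408.
Top-level splits: k=1: (W₁..W₁)·(W₂..W₅) → 0+408+16·6·4 = 792; k=2: (W₁..W₂)·(W₃..W₅) → 192+360+16·2·4 = 680; k=3: (W₁..W₃)·(W₄..W₅) → 448+480+16·8·4 = 1440; k=4: (W₁..W₄)·(W₅..W₅) → 912+0+16·15·4 = 1872.
Best split is after W₂, i.e. k = 2.

2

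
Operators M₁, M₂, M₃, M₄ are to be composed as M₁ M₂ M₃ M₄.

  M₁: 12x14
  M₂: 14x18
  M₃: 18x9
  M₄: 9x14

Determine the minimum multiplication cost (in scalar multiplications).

5292

Adjacent pairs: M₁M₂ = 12·14·18 = 3024; M₂M₃ = 14·18·9 = 2268; M₃M₄ = 18·9·14 = 2268.
Length 3: M₁..M₃: k=1: 0+2268+12·14·9=3780; k=2: 3024+0+12·18·9=4968 → min 3780 | M₂..M₄: k=2: 0+2268+14·18·14=5796; k=3: 2268+0+14·9·14=4032 → min 4032.
Length 4: M₁..M₄: k=1: 0+4032+12·14·14=6384; k=2: 3024+2268+12·18·14=8316; k=3: 3780+0+12·9·14=5292 → min 5292.
Optimal order: ((M₁ (M₂ M₃)) M₄) with cost 5292.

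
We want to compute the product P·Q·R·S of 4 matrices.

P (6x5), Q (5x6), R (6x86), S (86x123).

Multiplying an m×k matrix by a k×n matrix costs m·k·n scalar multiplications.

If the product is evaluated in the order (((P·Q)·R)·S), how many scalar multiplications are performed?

(P·Q): 6×5 by 5×6 → 6×6, cost 6·5·6 = 180
((P·Q)·R): 6×6 by 6×86 → 6×86, cost 6·6·86 = 3096; cumulative 3276
(((P·Q)·R)·S): 6×86 by 86×123 → 6×123, cost 6·86·123 = 63468; cumulative 66744
Total: 66744 scalar multiplications.

66744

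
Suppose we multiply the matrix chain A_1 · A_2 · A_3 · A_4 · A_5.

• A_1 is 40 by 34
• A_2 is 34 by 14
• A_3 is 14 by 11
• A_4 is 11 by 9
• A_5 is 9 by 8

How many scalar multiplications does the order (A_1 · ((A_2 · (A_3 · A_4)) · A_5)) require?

(A_3 · A_4): 14×11 by 11×9 → 14×9, cost 14·11·9 = 1386
(A_2 · (A_3 · A_4)): 34×14 by 14×9 → 34×9, cost 34·14·9 = 4284; cumulative 5670
((A_2 · (A_3 · A_4)) · A_5): 34×9 by 9×8 → 34×8, cost 34·9·8 = 2448; cumulative 8118
(A_1 · ((A_2 · (A_3 · A_4)) · A_5)): 40×34 by 34×8 → 40×8, cost 40·34·8 = 10880; cumulative 18998
Total: 18998 scalar multiplications.

18998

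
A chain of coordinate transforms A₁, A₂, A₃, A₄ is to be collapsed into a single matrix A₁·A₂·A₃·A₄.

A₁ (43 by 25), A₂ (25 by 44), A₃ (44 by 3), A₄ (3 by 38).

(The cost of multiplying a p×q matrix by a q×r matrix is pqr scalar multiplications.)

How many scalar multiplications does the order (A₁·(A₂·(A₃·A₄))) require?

(A₃·A₄): 44×3 by 3×38 → 44×38, cost 44·3·38 = 5016
(A₂·(A₃·A₄)): 25×44 by 44×38 → 25×38, cost 25·44·38 = 41800; cumulative 46816
(A₁·(A₂·(A₃·A₄))): 43×25 by 25×38 → 43×38, cost 43·25·38 = 40850; cumulative 87666
Total: 87666 scalar multiplications.

87666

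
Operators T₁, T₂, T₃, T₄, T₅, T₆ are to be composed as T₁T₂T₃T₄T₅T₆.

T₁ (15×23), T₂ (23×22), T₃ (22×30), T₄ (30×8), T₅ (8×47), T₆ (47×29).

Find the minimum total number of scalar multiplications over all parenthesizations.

Adjacent pairs: T₁T₂ = 15·23·22 = 7590; T₂T₃ = 23·22·30 = 15180; T₃T₄ = 22·30·8 = 5280; T₄T₅ = 30·8·47 = 11280; T₅T₆ = 8·47·29 = 10904.
Length 3: T₁..T₃: k=1: 0+15180+15·23·30=25530; k=2: 7590+0+15·22·30=17490 → min 17490 | T₂..T₄: k=2: 0+5280+23·22·8=9328; k=3: 15180+0+23·30·8=20700 → min 9328 | T₃..T₅: k=3: 0+11280+22·30·47=42300; k=4: 5280+0+22·8·47=13552 → min 13552 | T₄..T₆: k=4: 0+10904+30·8·29=17864; k=5: 11280+0+30·47·29=52170 → min 17864.
Length 4: T₁..T₄: k=1: 0+9328+15·23·8=12088; k=2: 7590+5280+15·22·8=15510; k=3: 17490+0+15·30·8=21090 → min 12088 | T₂..T₅: k=2: 0+13552+23·22·47=37334; k=3: 15180+11280+23·30·47=58890; k=4: 9328+0+23·8·47=17976 → min 17976 | T₃..T₆: k=3: 0+17864+22·30·29=37004; k=4: 5280+10904+22·8·29=21288; k=5: 13552+0+22·47·29=43538 → min 21288.
Length 5: T₁..T₅: k=1: 0+17976+15·23·47=34191; k=2: 7590+13552+15·22·47=36652; k=3: 17490+11280+15·30·47=49920; k=4: 12088+0+15·8·47=17728 → min 17728 | T₂..T₆: k=2: 0+21288+23·22·29=35962; k=3: 15180+17864+23·30·29=53054; k=4: 9328+10904+23·8·29=25568; k=5: 17976+0+23·47·29=49325 → min 25568.
Length 6: T₁..T₆: k=1: 0+25568+15·23·29=35573; k=2: 7590+21288+15·22·29=38448; k=3: 17490+17864+15·30·29=48404; k=4: 12088+10904+15·8·29=26472; k=5: 17728+0+15·47·29=38173 → min 26472.
Optimal order: ((T₁(T₂(T₃T₄)))(T₅T₆)) with cost 26472.

26472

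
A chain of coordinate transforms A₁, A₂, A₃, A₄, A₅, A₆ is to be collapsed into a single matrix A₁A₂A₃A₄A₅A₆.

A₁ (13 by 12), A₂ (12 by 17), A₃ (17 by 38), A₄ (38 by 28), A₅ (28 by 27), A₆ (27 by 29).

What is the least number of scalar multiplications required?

43512

Adjacent pairs: A₁A₂ = 13·12·17 = 2652; A₂A₃ = 12·17·38 = 7752; A₃A₄ = 17·38·28 = 18088; A₄A₅ = 38·28·27 = 28728; A₅A₆ = 28·27·29 = 21924.
Length 3: A₁..A₃: k=1: 0+7752+13·12·38=13680; k=2: 2652+0+13·17·38=11050 → min 11050 | A₂..A₄: k=2: 0+18088+12·17·28=23800; k=3: 7752+0+12·38·28=20520 → min 20520 | A₃..A₅: k=3: 0+28728+17·38·27=46170; k=4: 18088+0+17·28·27=30940 → min 30940 | A₄..A₆: k=4: 0+21924+38·28·29=52780; k=5: 28728+0+38·27·29=58482 → min 52780.
Length 4: A₁..A₄: k=1: 0+20520+13·12·28=24888; k=2: 2652+18088+13·17·28=26928; k=3: 11050+0+13·38·28=24882 → min 24882 | A₂..A₅: k=2: 0+30940+12·17·27=36448; k=3: 7752+28728+12·38·27=48792; k=4: 20520+0+12·28·27=29592 → min 29592 | A₃..A₆: k=3: 0+52780+17·38·29=71514; k=4: 18088+21924+17·28·29=53816; k=5: 30940+0+17·27·29=44251 → min 44251.
Length 5: A₁..A₅: k=1: 0+29592+13·12·27=33804; k=2: 2652+30940+13·17·27=39559; k=3: 11050+28728+13·38·27=53116; k=4: 24882+0+13·28·27=34710 → min 33804 | A₂..A₆: k=2: 0+44251+12·17·29=50167; k=3: 7752+52780+12·38·29=73756; k=4: 20520+21924+12·28·29=52188; k=5: 29592+0+12·27·29=38988 → min 38988.
Length 6: A₁..A₆: k=1: 0+38988+13·12·29=43512; k=2: 2652+44251+13·17·29=53312; k=3: 11050+52780+13·38·29=78156; k=4: 24882+21924+13·28·29=57362; k=5: 33804+0+13·27·29=43983 → min 43512.
Optimal order: (A₁((((A₂A₃)A₄)A₅)A₆)) with cost 43512.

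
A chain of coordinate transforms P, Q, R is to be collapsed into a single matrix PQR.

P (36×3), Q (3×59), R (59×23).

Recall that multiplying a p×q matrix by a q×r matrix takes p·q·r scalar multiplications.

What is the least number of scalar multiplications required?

Order (P(QR)): (QR): 3×59 by 59×23 → 3×23, cost 3·59·23 = 4071; (P(QR)): 36×3 by 3×23 → 36×23, cost 36·3·23 = 2484; cumulative 6555. Total 6555.
Order ((PQ)R): (PQ): 36×3 by 3×59 → 36×59, cost 36·3·59 = 6372; ((PQ)R): 36×59 by 59×23 → 36×23, cost 36·59·23 = 48852; cumulative 55224. Total 55224.
Minimum: 6555.

6555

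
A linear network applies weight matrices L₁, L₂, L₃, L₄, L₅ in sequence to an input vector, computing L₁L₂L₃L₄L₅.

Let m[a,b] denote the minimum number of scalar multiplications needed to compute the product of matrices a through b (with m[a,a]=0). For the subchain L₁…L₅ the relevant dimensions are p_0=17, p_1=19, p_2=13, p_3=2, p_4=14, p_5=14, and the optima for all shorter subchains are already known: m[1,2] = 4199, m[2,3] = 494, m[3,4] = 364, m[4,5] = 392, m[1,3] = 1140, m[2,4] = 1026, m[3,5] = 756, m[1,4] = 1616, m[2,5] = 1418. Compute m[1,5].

2008

m[1,5] = min over k∈[1,4] of m[1,k]+m[k+1,5]+p_{0}·p_k·p_{5}.
k=1: 0 + 1418 + 17·19·14 = 5940; k=2: 4199 + 756 + 17·13·14 = 8049; k=3: 1140 + 392 + 17·2·14 = 2008; k=4: 1616 + 0 + 17·14·14 = 4948.
Minimum: 2008 at k=3.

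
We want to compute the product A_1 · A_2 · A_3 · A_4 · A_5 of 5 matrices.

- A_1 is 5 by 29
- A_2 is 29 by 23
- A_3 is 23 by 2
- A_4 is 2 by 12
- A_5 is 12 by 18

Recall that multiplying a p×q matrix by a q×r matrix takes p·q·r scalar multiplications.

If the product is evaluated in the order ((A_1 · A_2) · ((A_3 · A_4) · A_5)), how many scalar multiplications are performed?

(A_1 · A_2): 5×29 by 29×23 → 5×23, cost 5·29·23 = 3335
(A_3 · A_4): 23×2 by 2×12 → 23×12, cost 23·2·12 = 552
((A_3 · A_4) · A_5): 23×12 by 12×18 → 23×18, cost 23·12·18 = 4968; cumulative 5520
((A_1 · A_2) · ((A_3 · A_4) · A_5)): 5×23 by 23×18 → 5×18, cost 5·23·18 = 2070; cumulative 10925
Total: 10925 scalar multiplications.

10925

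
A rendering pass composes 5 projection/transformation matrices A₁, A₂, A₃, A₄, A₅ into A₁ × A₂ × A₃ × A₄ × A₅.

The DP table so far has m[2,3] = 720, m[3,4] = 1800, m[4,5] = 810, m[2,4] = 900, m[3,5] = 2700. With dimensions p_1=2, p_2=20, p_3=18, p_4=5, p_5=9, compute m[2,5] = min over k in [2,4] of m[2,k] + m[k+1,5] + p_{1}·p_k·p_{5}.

990

m[2,5] = min over k∈[2,4] of m[2,k]+m[k+1,5]+p_{1}·p_k·p_{5}.
k=2: 0 + 2700 + 2·20·9 = 3060; k=3: 720 + 810 + 2·18·9 = 1854; k=4: 900 + 0 + 2·5·9 = 990.
Minimum: 990 at k=4.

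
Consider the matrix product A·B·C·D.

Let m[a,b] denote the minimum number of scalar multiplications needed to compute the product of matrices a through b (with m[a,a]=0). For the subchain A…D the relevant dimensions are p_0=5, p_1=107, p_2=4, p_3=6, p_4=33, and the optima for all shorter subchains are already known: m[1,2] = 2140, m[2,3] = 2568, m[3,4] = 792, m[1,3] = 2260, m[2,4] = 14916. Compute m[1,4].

3250

m[1,4] = min over k∈[1,3] of m[1,k]+m[k+1,4]+p_{0}·p_k·p_{4}.
k=1: 0 + 14916 + 5·107·33 = 32571; k=2: 2140 + 792 + 5·4·33 = 3592; k=3: 2260 + 0 + 5·6·33 = 3250.
Minimum: 3250 at k=3.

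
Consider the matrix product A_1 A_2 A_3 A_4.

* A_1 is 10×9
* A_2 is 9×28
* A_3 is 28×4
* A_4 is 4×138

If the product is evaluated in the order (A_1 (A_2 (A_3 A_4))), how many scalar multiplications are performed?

62652

(A_3 A_4): 28×4 by 4×138 → 28×138, cost 28·4·138 = 15456
(A_2 (A_3 A_4)): 9×28 by 28×138 → 9×138, cost 9·28·138 = 34776; cumulative 50232
(A_1 (A_2 (A_3 A_4))): 10×9 by 9×138 → 10×138, cost 10·9·138 = 12420; cumulative 62652
Total: 62652 scalar multiplications.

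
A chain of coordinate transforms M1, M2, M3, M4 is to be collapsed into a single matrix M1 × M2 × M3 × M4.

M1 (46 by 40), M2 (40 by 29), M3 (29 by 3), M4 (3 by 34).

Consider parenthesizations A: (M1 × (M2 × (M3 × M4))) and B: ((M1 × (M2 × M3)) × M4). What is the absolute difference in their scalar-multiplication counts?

91266

Order A = (M1 × (M2 × (M3 × M4))): (M3 × M4): 29×3 by 3×34 → 29×34, cost 29·3·34 = 2958; (M2 × (M3 × M4)): 40×29 by 29×34 → 40×34, cost 40·29·34 = 39440; cumulative 42398; (M1 × (M2 × (M3 × M4))): 46×40 by 40×34 → 46×34, cost 46·40·34 = 62560; cumulative 104958. Total 104958.
Order B = ((M1 × (M2 × M3)) × M4): (M2 × M3): 40×29 by 29×3 → 40×3, cost 40·29·3 = 3480; (M1 × (M2 × M3)): 46×40 by 40×3 → 46×3, cost 46·40·3 = 5520; cumulative 9000; ((M1 × (M2 × M3)) × M4): 46×3 by 3×34 → 46×34, cost 46·3·34 = 4692; cumulative 13692. Total 13692.
Difference: |104958 − 13692| = 91266.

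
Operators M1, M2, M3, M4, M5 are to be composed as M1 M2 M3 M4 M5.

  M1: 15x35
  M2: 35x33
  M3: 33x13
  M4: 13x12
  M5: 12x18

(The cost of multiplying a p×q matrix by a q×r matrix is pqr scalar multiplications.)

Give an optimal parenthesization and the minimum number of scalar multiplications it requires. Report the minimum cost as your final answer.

27420

Adjacent pairs: M1M2 = 15·35·33 = 17325; M2M3 = 35·33·13 = 15015; M3M4 = 33·13·12 = 5148; M4M5 = 13·12·18 = 2808.
Length 3: M1..M3: k=1: 0+15015+15·35·13=21840; k=2: 17325+0+15·33·13=23760 → min 21840 | M2..M4: k=2: 0+5148+35·33·12=19008; k=3: 15015+0+35·13·12=20475 → min 19008 | M3..M5: k=3: 0+2808+33·13·18=10530; k=4: 5148+0+33·12·18=12276 → min 10530.
Length 4: M1..M4: k=1: 0+19008+15·35·12=25308; k=2: 17325+5148+15·33·12=28413; k=3: 21840+0+15·13·12=24180 → min 24180 | M2..M5: k=2: 0+10530+35·33·18=31320; k=3: 15015+2808+35·13·18=26013; k=4: 19008+0+35·12·18=26568 → min 26013.
Length 5: M1..M5: k=1: 0+26013+15·35·18=35463; k=2: 17325+10530+15·33·18=36765; k=3: 21840+2808+15·13·18=28158; k=4: 24180+0+15·12·18=27420 → min 27420.
Optimal parenthesization: (((M1 (M2 M3)) M4) M5) with cost 27420.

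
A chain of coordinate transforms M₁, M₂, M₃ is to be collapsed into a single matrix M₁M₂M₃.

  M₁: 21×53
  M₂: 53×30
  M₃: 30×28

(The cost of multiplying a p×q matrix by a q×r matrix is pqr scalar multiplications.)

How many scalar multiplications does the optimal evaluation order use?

Order (M₁(M₂M₃)): (M₂M₃): 53×30 by 30×28 → 53×28, cost 53·30·28 = 44520; (M₁(M₂M₃)): 21×53 by 53×28 → 21×28, cost 21·53·28 = 31164; cumulative 75684. Total 75684.
Order ((M₁M₂)M₃): (M₁M₂): 21×53 by 53×30 → 21×30, cost 21·53·30 = 33390; ((M₁M₂)M₃): 21×30 by 30×28 → 21×28, cost 21·30·28 = 17640; cumulative 51030. Total 51030.
Minimum: 51030.

51030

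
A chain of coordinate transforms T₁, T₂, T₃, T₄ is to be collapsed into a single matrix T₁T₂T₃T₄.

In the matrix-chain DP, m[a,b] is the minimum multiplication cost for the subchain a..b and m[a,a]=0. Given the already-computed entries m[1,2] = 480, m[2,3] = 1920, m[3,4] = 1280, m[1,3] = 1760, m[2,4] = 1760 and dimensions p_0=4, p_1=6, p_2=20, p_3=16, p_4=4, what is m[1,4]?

m[1,4] = min over k∈[1,3] of m[1,k]+m[k+1,4]+p_{0}·p_k·p_{4}.
k=1: 0 + 1760 + 4·6·4 = 1856; k=2: 480 + 1280 + 4·20·4 = 2080; k=3: 1760 + 0 + 4·16·4 = 2016.
Minimum: 1856 at k=1.

1856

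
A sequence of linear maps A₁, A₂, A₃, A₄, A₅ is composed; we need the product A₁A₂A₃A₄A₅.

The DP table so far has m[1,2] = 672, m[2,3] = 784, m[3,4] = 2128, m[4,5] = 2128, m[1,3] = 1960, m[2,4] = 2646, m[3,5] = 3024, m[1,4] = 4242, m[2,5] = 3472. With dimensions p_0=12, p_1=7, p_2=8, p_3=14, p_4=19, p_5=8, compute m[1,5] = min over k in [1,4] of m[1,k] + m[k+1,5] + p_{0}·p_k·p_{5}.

4144

m[1,5] = min over k∈[1,4] of m[1,k]+m[k+1,5]+p_{0}·p_k·p_{5}.
k=1: 0 + 3472 + 12·7·8 = 4144; k=2: 672 + 3024 + 12·8·8 = 4464; k=3: 1960 + 2128 + 12·14·8 = 5432; k=4: 4242 + 0 + 12·19·8 = 6066.
Minimum: 4144 at k=1.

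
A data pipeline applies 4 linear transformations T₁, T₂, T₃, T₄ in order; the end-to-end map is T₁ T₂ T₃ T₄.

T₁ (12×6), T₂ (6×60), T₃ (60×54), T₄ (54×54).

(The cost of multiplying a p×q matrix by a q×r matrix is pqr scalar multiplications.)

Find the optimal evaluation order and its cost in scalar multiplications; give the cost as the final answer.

40824

Adjacent pairs: T₁T₂ = 12·6·60 = 4320; T₂T₃ = 6·60·54 = 19440; T₃T₄ = 60·54·54 = 174960.
Length 3: T₁..T₃: k=1: 0+19440+12·6·54=23328; k=2: 4320+0+12·60·54=43200 → min 23328 | T₂..T₄: k=2: 0+174960+6·60·54=194400; k=3: 19440+0+6·54·54=36936 → min 36936.
Length 4: T₁..T₄: k=1: 0+36936+12·6·54=40824; k=2: 4320+174960+12·60·54=218160; k=3: 23328+0+12·54·54=58320 → min 40824.
Optimal parenthesization: (T₁ ((T₂ T₃) T₄)) with cost 40824.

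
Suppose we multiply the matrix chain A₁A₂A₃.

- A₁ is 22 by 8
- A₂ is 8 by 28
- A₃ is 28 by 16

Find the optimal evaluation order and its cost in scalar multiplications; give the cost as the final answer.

6400

(A₁(A₂A₃)): cost 6400.
((A₁A₂)A₃): cost 14784.
Optimal: (A₁(A₂A₃)) with cost 6400.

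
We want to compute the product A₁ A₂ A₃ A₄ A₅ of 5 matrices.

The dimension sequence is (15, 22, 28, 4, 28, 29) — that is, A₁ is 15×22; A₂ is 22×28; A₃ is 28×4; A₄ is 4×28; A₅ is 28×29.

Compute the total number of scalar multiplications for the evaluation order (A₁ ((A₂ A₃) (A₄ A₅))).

17834

(A₂ A₃): 22×28 by 28×4 → 22×4, cost 22·28·4 = 2464
(A₄ A₅): 4×28 by 28×29 → 4×29, cost 4·28·29 = 3248
((A₂ A₃) (A₄ A₅)): 22×4 by 4×29 → 22×29, cost 22·4·29 = 2552; cumulative 8264
(A₁ ((A₂ A₃) (A₄ A₅))): 15×22 by 22×29 → 15×29, cost 15·22·29 = 9570; cumulative 17834
Total: 17834 scalar multiplications.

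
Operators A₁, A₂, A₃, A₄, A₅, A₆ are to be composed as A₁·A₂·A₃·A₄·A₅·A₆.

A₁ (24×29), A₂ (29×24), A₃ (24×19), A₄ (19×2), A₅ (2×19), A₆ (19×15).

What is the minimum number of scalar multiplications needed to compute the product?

4986

Adjacent pairs: A₁A₂ = 24·29·24 = 16704; A₂A₃ = 29·24·19 = 13224; A₃A₄ = 24·19·2 = 912; A₄A₅ = 19·2·19 = 722; A₅A₆ = 2·19·15 = 570.
Length 3: A₁..A₃: k=1: 0+13224+24·29·19=26448; k=2: 16704+0+24·24·19=27648 → min 26448 | A₂..A₄: k=2: 0+912+29·24·2=2304; k=3: 13224+0+29·19·2=14326 → min 2304 | A₃..A₅: k=3: 0+722+24·19·19=9386; k=4: 912+0+24·2·19=1824 → min 1824 | A₄..A₆: k=4: 0+570+19·2·15=1140; k=5: 722+0+19·19·15=6137 → min 1140.
Length 4: A₁..A₄: k=1: 0+2304+24·29·2=3696; k=2: 16704+912+24·24·2=18768; k=3: 26448+0+24·19·2=27360 → min 3696 | A₂..A₅: k=2: 0+1824+29·24·19=15048; k=3: 13224+722+29·19·19=24415; k=4: 2304+0+29·2·19=3406 → min 3406 | A₃..A₆: k=3: 0+1140+24·19·15=7980; k=4: 912+570+24·2·15=2202; k=5: 1824+0+24·19·15=8664 → min 2202.
Length 5: A₁..A₅: k=1: 0+3406+24·29·19=16630; k=2: 16704+1824+24·24·19=29472; k=3: 26448+722+24·19·19=35834; k=4: 3696+0+24·2·19=4608 → min 4608 | A₂..A₆: k=2: 0+2202+29·24·15=12642; k=3: 13224+1140+29·19·15=22629; k=4: 2304+570+29·2·15=3744; k=5: 3406+0+29·19·15=11671 → min 3744.
Length 6: A₁..A₆: k=1: 0+3744+24·29·15=14184; k=2: 16704+2202+24·24·15=27546; k=3: 26448+1140+24·19·15=34428; k=4: 3696+570+24·2·15=4986; k=5: 4608+0+24·19·15=11448 → min 4986.
Optimal order: ((A₁·(A₂·(A₃·A₄)))·(A₅·A₆)) with cost 4986.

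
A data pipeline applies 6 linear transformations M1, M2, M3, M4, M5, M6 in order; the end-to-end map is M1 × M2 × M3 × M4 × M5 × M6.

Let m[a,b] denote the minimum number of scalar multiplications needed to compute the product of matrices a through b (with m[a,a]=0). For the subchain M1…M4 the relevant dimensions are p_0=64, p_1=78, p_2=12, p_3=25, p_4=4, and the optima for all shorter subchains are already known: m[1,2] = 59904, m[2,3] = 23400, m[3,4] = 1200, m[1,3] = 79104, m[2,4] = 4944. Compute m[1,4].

24912

m[1,4] = min over k∈[1,3] of m[1,k]+m[k+1,4]+p_{0}·p_k·p_{4}.
k=1: 0 + 4944 + 64·78·4 = 24912; k=2: 59904 + 1200 + 64·12·4 = 64176; k=3: 79104 + 0 + 64·25·4 = 85504.
Minimum: 24912 at k=1.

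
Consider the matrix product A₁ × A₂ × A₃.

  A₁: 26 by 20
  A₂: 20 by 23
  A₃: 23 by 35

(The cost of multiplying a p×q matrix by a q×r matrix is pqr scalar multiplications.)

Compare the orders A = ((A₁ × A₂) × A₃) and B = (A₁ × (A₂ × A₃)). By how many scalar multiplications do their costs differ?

Order A = ((A₁ × A₂) × A₃): (A₁ × A₂): 26×20 by 20×23 → 26×23, cost 26·20·23 = 11960; ((A₁ × A₂) × A₃): 26×23 by 23×35 → 26×35, cost 26·23·35 = 20930; cumulative 32890. Total 32890.
Order B = (A₁ × (A₂ × A₃)): (A₂ × A₃): 20×23 by 23×35 → 20×35, cost 20·23·35 = 16100; (A₁ × (A₂ × A₃)): 26×20 by 20×35 → 26×35, cost 26·20·35 = 18200; cumulative 34300. Total 34300.
Difference: |32890 − 34300| = 1410.

1410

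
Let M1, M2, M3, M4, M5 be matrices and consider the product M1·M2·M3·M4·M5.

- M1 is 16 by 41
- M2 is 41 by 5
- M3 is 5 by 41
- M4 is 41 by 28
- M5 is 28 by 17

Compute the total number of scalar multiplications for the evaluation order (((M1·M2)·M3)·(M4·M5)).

(M1·M2): 16×41 by 41×5 → 16×5, cost 16·41·5 = 3280
((M1·M2)·M3): 16×5 by 5×41 → 16×41, cost 16·5·41 = 3280; cumulative 6560
(M4·M5): 41×28 by 28×17 → 41×17, cost 41·28·17 = 19516
(((M1·M2)·M3)·(M4·M5)): 16×41 by 41×17 → 16×17, cost 16·41·17 = 11152; cumulative 37228
Total: 37228 scalar multiplications.

37228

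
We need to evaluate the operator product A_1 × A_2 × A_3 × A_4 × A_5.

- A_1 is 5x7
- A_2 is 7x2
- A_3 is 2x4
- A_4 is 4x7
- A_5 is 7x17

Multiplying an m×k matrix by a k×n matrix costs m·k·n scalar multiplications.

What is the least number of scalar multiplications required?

Adjacent pairs: A_1A_2 = 5·7·2 = 70; A_2A_3 = 7·2·4 = 56; A_3A_4 = 2·4·7 = 56; A_4A_5 = 4·7·17 = 476.
Length 3: A_1..A_3: k=1: 0+56+5·7·4=196; k=2: 70+0+5·2·4=110 → min 110 | A_2..A_4: k=2: 0+56+7·2·7=154; k=3: 56+0+7·4·7=252 → min 154 | A_3..A_5: k=3: 0+476+2·4·17=612; k=4: 56+0+2·7·17=294 → min 294.
Length 4: A_1..A_4: k=1: 0+154+5·7·7=399; k=2: 70+56+5·2·7=196; k=3: 110+0+5·4·7=250 → min 196 | A_2..A_5: k=2: 0+294+7·2·17=532; k=3: 56+476+7·4·17=1008; k=4: 154+0+7·7·17=987 → min 532.
Length 5: A_1..A_5: k=1: 0+532+5·7·17=1127; k=2: 70+294+5·2·17=534; k=3: 110+476+5·4·17=926; k=4: 196+0+5·7·17=791 → min 534.
Optimal order: ((A_1 × A_2) × ((A_3 × A_4) × A_5)) with cost 534.

534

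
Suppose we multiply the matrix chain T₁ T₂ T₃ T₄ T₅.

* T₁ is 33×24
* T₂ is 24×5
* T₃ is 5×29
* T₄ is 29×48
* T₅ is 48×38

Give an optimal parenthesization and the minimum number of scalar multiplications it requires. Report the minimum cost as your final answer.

Adjacent pairs: T₁T₂ = 33·24·5 = 3960; T₂T₃ = 24·5·29 = 3480; T₃T₄ = 5·29·48 = 6960; T₄T₅ = 29·48·38 = 52896.
Length 3: T₁..T₃: k=1: 0+3480+33·24·29=26448; k=2: 3960+0+33·5·29=8745 → min 8745 | T₂..T₄: k=2: 0+6960+24·5·48=12720; k=3: 3480+0+24·29·48=36888 → min 12720 | T₃..T₅: k=3: 0+52896+5·29·38=58406; k=4: 6960+0+5·48·38=16080 → min 16080.
Length 4: T₁..T₄: k=1: 0+12720+33·24·48=50736; k=2: 3960+6960+33·5·48=18840; k=3: 8745+0+33·29·48=54681 → min 18840 | T₂..T₅: k=2: 0+16080+24·5·38=20640; k=3: 3480+52896+24·29·38=82824; k=4: 12720+0+24·48·38=56496 → min 20640.
Length 5: T₁..T₅: k=1: 0+20640+33·24·38=50736; k=2: 3960+16080+33·5·38=26310; k=3: 8745+52896+33·29·38=98007; k=4: 18840+0+33·48·38=79032 → min 26310.
Optimal parenthesization: ((T₁ T₂) ((T₃ T₄) T₅)) with cost 26310.

26310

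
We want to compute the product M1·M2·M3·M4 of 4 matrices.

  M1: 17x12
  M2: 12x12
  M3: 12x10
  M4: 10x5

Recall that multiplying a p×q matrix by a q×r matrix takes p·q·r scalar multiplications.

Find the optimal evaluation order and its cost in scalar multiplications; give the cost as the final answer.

2340

Adjacent pairs: M1M2 = 17·12·12 = 2448; M2M3 = 12·12·10 = 1440; M3M4 = 12·10·5 = 600.
Length 3: M1..M3: k=1: 0+1440+17·12·10=3480; k=2: 2448+0+17·12·10=4488 → min 3480 | M2..M4: k=2: 0+600+12·12·5=1320; k=3: 1440+0+12·10·5=2040 → min 1320.
Length 4: M1..M4: k=1: 0+1320+17·12·5=2340; k=2: 2448+600+17·12·5=4068; k=3: 3480+0+17·10·5=4330 → min 2340.
Optimal parenthesization: (M1·(M2·(M3·M4))) with cost 2340.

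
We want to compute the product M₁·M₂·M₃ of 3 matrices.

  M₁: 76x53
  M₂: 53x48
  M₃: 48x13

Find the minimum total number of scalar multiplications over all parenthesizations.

85436

Order (M₁·(M₂·M₃)): (M₂·M₃): 53×48 by 48×13 → 53×13, cost 53·48·13 = 33072; (M₁·(M₂·M₃)): 76×53 by 53×13 → 76×13, cost 76·53·13 = 52364; cumulative 85436. Total 85436.
Order ((M₁·M₂)·M₃): (M₁·M₂): 76×53 by 53×48 → 76×48, cost 76·53·48 = 193344; ((M₁·M₂)·M₃): 76×48 by 48×13 → 76×13, cost 76·48·13 = 47424; cumulative 240768. Total 240768.
Minimum: 85436.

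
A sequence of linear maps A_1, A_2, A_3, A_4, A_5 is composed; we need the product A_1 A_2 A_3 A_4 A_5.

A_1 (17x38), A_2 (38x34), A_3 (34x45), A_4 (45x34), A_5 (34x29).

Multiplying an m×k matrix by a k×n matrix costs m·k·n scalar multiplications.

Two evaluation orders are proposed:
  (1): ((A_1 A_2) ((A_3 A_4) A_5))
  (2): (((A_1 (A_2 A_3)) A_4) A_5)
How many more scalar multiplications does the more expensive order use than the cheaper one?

Order (1) = ((A_1 A_2) ((A_3 A_4) A_5)): (A_1 A_2): 17×38 by 38×34 → 17×34, cost 17·38·34 = 21964; (A_3 A_4): 34×45 by 45×34 → 34×34, cost 34·45·34 = 52020; ((A_3 A_4) A_5): 34×34 by 34×29 → 34×29, cost 34·34·29 = 33524; cumulative 85544; ((A_1 A_2) ((A_3 A_4) A_5)): 17×34 by 34×29 → 17×29, cost 17·34·29 = 16762; cumulative 124270. Total 124270.
Order (2) = (((A_1 (A_2 A_3)) A_4) A_5): (A_2 A_3): 38×34 by 34×45 → 38×45, cost 38·34·45 = 58140; (A_1 (A_2 A_3)): 17×38 by 38×45 → 17×45, cost 17·38·45 = 29070; cumulative 87210; ((A_1 (A_2 A_3)) A_4): 17×45 by 45×34 → 17×34, cost 17·45·34 = 26010; cumulative 113220; (((A_1 (A_2 A_3)) A_4) A_5): 17×34 by 34×29 → 17×29, cost 17·34·29 = 16762; cumulative 129982. Total 129982.
Difference: |124270 − 129982| = 5712.

5712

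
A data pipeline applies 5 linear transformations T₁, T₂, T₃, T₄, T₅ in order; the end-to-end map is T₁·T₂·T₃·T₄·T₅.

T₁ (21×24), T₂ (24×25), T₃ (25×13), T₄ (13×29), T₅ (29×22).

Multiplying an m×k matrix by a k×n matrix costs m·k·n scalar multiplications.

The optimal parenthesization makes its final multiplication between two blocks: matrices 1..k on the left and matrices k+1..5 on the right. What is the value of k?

3

Adjacent pairs: T₁T₂ = 21·24·25 = 12600; T₂T₃ = 24·25·13 = 7800; T₃T₄ = 25·13·29 = 9425; T₄T₅ = 13·29·22 = 8294.
Length 3: T₁..T₃: k=1: 0+7800+21·24·13=14352; k=2: 12600+0+21·25·13=19425 → min 14352 | T₂..T₄: k=2: 0+9425+24·25·29=26825; k=3: 7800+0+24·13·29=16848 → min 16848 | T₃..T₅: k=3: 0+8294+25·13·22=15444; k=4: 9425+0+25·29·22=25375 → min 15444.
Length 4: T₁..T₄: k=1: 0+16848+21·24·29=31464; k=2: 12600+9425+21·25·29=37250; k=3: 14352+0+21·13·29=22269 → min 22269 | T₂..T₅: k=2: 0+15444+24·25·22=28644; k=3: 7800+8294+24·13·22=22958; k=4: 16848+0+24·29·22=32160 → min 22958.
Top-level splits: k=1: (T₁..T₁)·(T₂..T₅) → 0+22958+21·24·22 = 34046; k=2: (T₁..T₂)·(T₃..T₅) → 12600+15444+21·25·22 = 39594; k=3: (T₁..T₃)·(T₄..T₅) → 14352+8294+21·13·22 = 28652; k=4: (T₁..T₄)·(T₅..T₅) → 22269+0+21·29·22 = 35667.
Best split is after T₃, i.e. k = 3.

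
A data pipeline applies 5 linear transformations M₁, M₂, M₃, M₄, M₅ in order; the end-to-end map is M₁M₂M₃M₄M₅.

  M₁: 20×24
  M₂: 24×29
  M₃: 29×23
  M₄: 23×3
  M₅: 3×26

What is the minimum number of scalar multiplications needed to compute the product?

Adjacent pairs: M₁M₂ = 20·24·29 = 13920; M₂M₃ = 24·29·23 = 16008; M₃M₄ = 29·23·3 = 2001; M₄M₅ = 23·3·26 = 1794.
Length 3: M₁..M₃: k=1: 0+16008+20·24·23=27048; k=2: 13920+0+20·29·23=27260 → min 27048 | M₂..M₄: k=2: 0+2001+24·29·3=4089; k=3: 16008+0+24·23·3=17664 → min 4089 | M₃..M₅: k=3: 0+1794+29·23·26=19136; k=4: 2001+0+29·3·26=4263 → min 4263.
Length 4: M₁..M₄: k=1: 0+4089+20·24·3=5529; k=2: 13920+2001+20·29·3=17661; k=3: 27048+0+20·23·3=28428 → min 5529 | M₂..M₅: k=2: 0+4263+24·29·26=22359; k=3: 16008+1794+24·23·26=32154; k=4: 4089+0+24·3·26=5961 → min 5961.
Length 5: M₁..M₅: k=1: 0+5961+20·24·26=18441; k=2: 13920+4263+20·29·26=33263; k=3: 27048+1794+20·23·26=40802; k=4: 5529+0+20·3·26=7089 → min 7089.
Optimal order: ((M₁(M₂(M₃M₄)))M₅) with cost 7089.

7089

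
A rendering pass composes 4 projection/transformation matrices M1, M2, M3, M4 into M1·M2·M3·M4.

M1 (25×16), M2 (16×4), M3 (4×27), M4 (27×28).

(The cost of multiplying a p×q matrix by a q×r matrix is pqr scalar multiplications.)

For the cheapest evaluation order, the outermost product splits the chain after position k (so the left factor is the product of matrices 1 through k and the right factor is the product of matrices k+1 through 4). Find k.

2

Adjacent pairs: M1M2 = 25·16·4 = 1600; M2M3 = 16·4·27 = 1728; M3M4 = 4·27·28 = 3024.
Length 3: M1..M3: k=1: 0+1728+25·16·27=12528; k=2: 1600+0+25·4·27=4300 → min 4300 | M2..M4: k=2: 0+3024+16·4·28=4816; k=3: 1728+0+16·27·28=13824 → min 4816.
Top-level splits: k=1: (M1..M1)·(M2..M4) → 0+4816+25·16·28 = 16016; k=2: (M1..M2)·(M3..M4) → 1600+3024+25·4·28 = 7424; k=3: (M1..M3)·(M4..M4) → 4300+0+25·27·28 = 23200.
Best split is after M2, i.e. k = 2.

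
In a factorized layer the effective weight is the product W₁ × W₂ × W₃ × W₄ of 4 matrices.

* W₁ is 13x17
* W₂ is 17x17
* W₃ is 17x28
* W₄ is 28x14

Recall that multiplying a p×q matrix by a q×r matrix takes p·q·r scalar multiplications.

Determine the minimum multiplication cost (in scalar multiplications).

Adjacent pairs: W₁W₂ = 13·17·17 = 3757; W₂W₃ = 17·17·28 = 8092; W₃W₄ = 17·28·14 = 6664.
Length 3: W₁..W₃: k=1: 0+8092+13·17·28=14280; k=2: 3757+0+13·17·28=9945 → min 9945 | W₂..W₄: k=2: 0+6664+17·17·14=10710; k=3: 8092+0+17·28·14=14756 → min 10710.
Length 4: W₁..W₄: k=1: 0+10710+13·17·14=13804; k=2: 3757+6664+13·17·14=13515; k=3: 9945+0+13·28·14=15041 → min 13515.
Optimal order: ((W₁ × W₂) × (W₃ × W₄)) with cost 13515.

13515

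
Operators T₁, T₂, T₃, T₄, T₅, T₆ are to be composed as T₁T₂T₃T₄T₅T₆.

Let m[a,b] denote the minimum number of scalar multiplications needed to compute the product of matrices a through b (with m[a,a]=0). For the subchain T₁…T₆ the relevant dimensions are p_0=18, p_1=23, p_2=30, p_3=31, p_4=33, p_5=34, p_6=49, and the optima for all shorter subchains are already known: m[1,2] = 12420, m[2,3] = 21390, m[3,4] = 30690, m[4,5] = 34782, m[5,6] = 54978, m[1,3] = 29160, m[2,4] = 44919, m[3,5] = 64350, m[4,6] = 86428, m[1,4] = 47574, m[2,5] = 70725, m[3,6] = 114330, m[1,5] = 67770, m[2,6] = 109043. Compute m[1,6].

97758

m[1,6] = min over k∈[1,5] of m[1,k]+m[k+1,6]+p_{0}·p_k·p_{6}.
k=1: 0 + 109043 + 18·23·49 = 129329; k=2: 12420 + 114330 + 18·30·49 = 153210; k=3: 29160 + 86428 + 18·31·49 = 142930; k=4: 47574 + 54978 + 18·33·49 = 131658; k=5: 67770 + 0 + 18·34·49 = 97758.
Minimum: 97758 at k=5.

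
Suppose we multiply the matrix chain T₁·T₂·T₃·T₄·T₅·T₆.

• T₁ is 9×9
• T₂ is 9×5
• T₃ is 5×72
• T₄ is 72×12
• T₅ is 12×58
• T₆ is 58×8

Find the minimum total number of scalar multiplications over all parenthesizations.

Adjacent pairs: T₁T₂ = 9·9·5 = 405; T₂T₃ = 9·5·72 = 3240; T₃T₄ = 5·72·12 = 4320; T₄T₅ = 72·12·58 = 50112; T₅T₆ = 12·58·8 = 5568.
Length 3: T₁..T₃: k=1: 0+3240+9·9·72=9072; k=2: 405+0+9·5·72=3645 → min 3645 | T₂..T₄: k=2: 0+4320+9·5·12=4860; k=3: 3240+0+9·72·12=11016 → min 4860 | T₃..T₅: k=3: 0+50112+5·72·58=70992; k=4: 4320+0+5·12·58=7800 → min 7800 | T₄..T₆: k=4: 0+5568+72·12·8=12480; k=5: 50112+0+72·58·8=83520 → min 12480.
Length 4: T₁..T₄: k=1: 0+4860+9·9·12=5832; k=2: 405+4320+9·5·12=5265; k=3: 3645+0+9·72·12=11421 → min 5265 | T₂..T₅: k=2: 0+7800+9·5·58=10410; k=3: 3240+50112+9·72·58=90936; k=4: 4860+0+9·12·58=11124 → min 10410 | T₃..T₆: k=3: 0+12480+5·72·8=15360; k=4: 4320+5568+5·12·8=10368; k=5: 7800+0+5·58·8=10120 → min 10120.
Length 5: T₁..T₅: k=1: 0+10410+9·9·58=15108; k=2: 405+7800+9·5·58=10815; k=3: 3645+50112+9·72·58=91341; k=4: 5265+0+9·12·58=11529 → min 10815 | T₂..T₆: k=2: 0+10120+9·5·8=10480; k=3: 3240+12480+9·72·8=20904; k=4: 4860+5568+9·12·8=11292; k=5: 10410+0+9·58·8=14586 → min 10480.
Length 6: T₁..T₆: k=1: 0+10480+9·9·8=11128; k=2: 405+10120+9·5·8=10885; k=3: 3645+12480+9·72·8=21309; k=4: 5265+5568+9·12·8=11697; k=5: 10815+0+9·58·8=14991 → min 10885.
Optimal order: ((T₁·T₂)·(((T₃·T₄)·T₅)·T₆)) with cost 10885.

10885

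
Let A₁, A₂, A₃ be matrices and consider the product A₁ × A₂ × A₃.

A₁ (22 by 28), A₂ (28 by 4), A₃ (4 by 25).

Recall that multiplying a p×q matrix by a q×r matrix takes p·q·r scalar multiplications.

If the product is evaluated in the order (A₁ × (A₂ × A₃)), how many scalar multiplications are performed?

(A₂ × A₃): 28×4 by 4×25 → 28×25, cost 28·4·25 = 2800
(A₁ × (A₂ × A₃)): 22×28 by 28×25 → 22×25, cost 22·28·25 = 15400; cumulative 18200
Total: 18200 scalar multiplications.

18200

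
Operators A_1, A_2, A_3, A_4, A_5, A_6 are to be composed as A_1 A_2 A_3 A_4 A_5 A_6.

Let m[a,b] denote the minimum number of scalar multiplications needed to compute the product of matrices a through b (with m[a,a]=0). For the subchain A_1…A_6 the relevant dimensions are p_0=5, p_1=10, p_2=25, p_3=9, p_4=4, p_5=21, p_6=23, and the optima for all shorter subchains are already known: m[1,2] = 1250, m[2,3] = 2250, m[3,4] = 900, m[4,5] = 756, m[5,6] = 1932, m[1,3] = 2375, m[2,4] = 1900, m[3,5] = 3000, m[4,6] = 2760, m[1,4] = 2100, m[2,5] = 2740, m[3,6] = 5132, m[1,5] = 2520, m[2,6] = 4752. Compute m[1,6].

m[1,6] = min over k∈[1,5] of m[1,k]+m[k+1,6]+p_{0}·p_k·p_{6}.
k=1: 0 + 4752 + 5·10·23 = 5902; k=2: 1250 + 5132 + 5·25·23 = 9257; k=3: 2375 + 2760 + 5·9·23 = 6170; k=4: 2100 + 1932 + 5·4·23 = 4492; k=5: 2520 + 0 + 5·21·23 = 4935.
Minimum: 4492 at k=4.

4492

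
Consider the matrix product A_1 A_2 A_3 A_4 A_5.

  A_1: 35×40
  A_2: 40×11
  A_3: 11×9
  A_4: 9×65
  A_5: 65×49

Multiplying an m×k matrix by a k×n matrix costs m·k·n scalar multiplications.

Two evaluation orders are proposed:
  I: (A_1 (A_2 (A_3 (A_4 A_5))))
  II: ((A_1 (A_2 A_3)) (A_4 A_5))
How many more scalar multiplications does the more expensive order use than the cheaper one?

63016

Order I = (A_1 (A_2 (A_3 (A_4 A_5)))): (A_4 A_5): 9×65 by 65×49 → 9×49, cost 9·65·49 = 28665; (A_3 (A_4 A_5)): 11×9 by 9×49 → 11×49, cost 11·9·49 = 4851; cumulative 33516; (A_2 (A_3 (A_4 A_5))): 40×11 by 11×49 → 40×49, cost 40·11·49 = 21560; cumulative 55076; (A_1 (A_2 (A_3 (A_4 A_5)))): 35×40 by 40×49 → 35×49, cost 35·40·49 = 68600; cumulative 123676. Total 123676.
Order II = ((A_1 (A_2 A_3)) (A_4 A_5)): (A_2 A_3): 40×11 by 11×9 → 40×9, cost 40·11·9 = 3960; (A_1 (A_2 A_3)): 35×40 by 40×9 → 35×9, cost 35·40·9 = 12600; cumulative 16560; (A_4 A_5): 9×65 by 65×49 → 9×49, cost 9·65·49 = 28665; ((A_1 (A_2 A_3)) (A_4 A_5)): 35×9 by 9×49 → 35×49, cost 35·9·49 = 15435; cumulative 60660. Total 60660.
Difference: |123676 − 60660| = 63016.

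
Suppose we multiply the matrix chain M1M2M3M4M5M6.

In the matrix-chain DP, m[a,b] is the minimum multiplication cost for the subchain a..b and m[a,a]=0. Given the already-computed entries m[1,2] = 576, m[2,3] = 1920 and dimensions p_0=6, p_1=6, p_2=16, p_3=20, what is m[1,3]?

m[1,3] = min over k∈[1,2] of m[1,k]+m[k+1,3]+p_{0}·p_k·p_{3}.
k=1: 0 + 1920 + 6·6·20 = 2640; k=2: 576 + 0 + 6·16·20 = 2496.
Minimum: 2496 at k=2.

2496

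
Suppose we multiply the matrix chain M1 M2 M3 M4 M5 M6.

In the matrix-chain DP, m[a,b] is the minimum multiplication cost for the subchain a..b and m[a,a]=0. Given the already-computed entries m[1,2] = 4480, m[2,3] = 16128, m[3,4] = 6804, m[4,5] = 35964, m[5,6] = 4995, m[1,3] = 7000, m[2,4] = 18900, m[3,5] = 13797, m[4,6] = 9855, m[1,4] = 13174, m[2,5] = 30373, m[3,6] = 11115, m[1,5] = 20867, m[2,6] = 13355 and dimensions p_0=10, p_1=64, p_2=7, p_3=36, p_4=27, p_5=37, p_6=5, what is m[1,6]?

m[1,6] = min over k∈[1,5] of m[1,k]+m[k+1,6]+p_{0}·p_k·p_{6}.
k=1: 0 + 13355 + 10·64·5 = 16555; k=2: 4480 + 11115 + 10·7·5 = 15945; k=3: 7000 + 9855 + 10·36·5 = 18655; k=4: 13174 + 4995 + 10·27·5 = 19519; k=5: 20867 + 0 + 10·37·5 = 22717.
Minimum: 15945 at k=2.

15945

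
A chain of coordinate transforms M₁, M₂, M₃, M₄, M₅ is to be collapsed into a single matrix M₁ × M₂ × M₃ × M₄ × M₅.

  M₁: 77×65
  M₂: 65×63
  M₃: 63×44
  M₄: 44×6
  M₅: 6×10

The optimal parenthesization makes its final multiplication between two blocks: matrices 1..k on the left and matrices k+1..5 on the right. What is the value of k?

Adjacent pairs: M₁M₂ = 77·65·63 = 315315; M₂M₃ = 65·63·44 = 180180; M₃M₄ = 63·44·6 = 16632; M₄M₅ = 44·6·10 = 2640.
Length 3: M₁..M₃: k=1: 0+180180+77·65·44=400400; k=2: 315315+0+77·63·44=528759 → min 400400 | M₂..M₄: k=2: 0+16632+65·63·6=41202; k=3: 180180+0+65·44·6=197340 → min 41202 | M₃..M₅: k=3: 0+2640+63·44·10=30360; k=4: 16632+0+63·6·10=20412 → min 20412.
Length 4: M₁..M₄: k=1: 0+41202+77·65·6=71232; k=2: 315315+16632+77·63·6=361053; k=3: 400400+0+77·44·6=420728 → min 71232 | M₂..M₅: k=2: 0+20412+65·63·10=61362; k=3: 180180+2640+65·44·10=211420; k=4: 41202+0+65·6·10=45102 → min 45102.
Top-level splits: k=1: (M₁..M₁)·(M₂..M₅) → 0+45102+77·65·10 = 95152; k=2: (M₁..M₂)·(M₃..M₅) → 315315+20412+77·63·10 = 384237; k=3: (M₁..M₃)·(M₄..M₅) → 400400+2640+77·44·10 = 436920; k=4: (M₁..M₄)·(M₅..M₅) → 71232+0+77·6·10 = 75852.
Best split is after M₄, i.e. k = 4.

4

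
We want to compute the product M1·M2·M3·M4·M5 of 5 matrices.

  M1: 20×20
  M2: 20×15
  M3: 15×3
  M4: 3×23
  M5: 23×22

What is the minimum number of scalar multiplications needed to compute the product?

4938

Adjacent pairs: M1M2 = 20·20·15 = 6000; M2M3 = 20·15·3 = 900; M3M4 = 15·3·23 = 1035; M4M5 = 3·23·22 = 1518.
Length 3: M1..M3: k=1: 0+900+20·20·3=2100; k=2: 6000+0+20·15·3=6900 → min 2100 | M2..M4: k=2: 0+1035+20·15·23=7935; k=3: 900+0+20·3·23=2280 → min 2280 | M3..M5: k=3: 0+1518+15·3·22=2508; k=4: 1035+0+15·23·22=8625 → min 2508.
Length 4: M1..M4: k=1: 0+2280+20·20·23=11480; k=2: 6000+1035+20·15·23=13935; k=3: 2100+0+20·3·23=3480 → min 3480 | M2..M5: k=2: 0+2508+20·15·22=9108; k=3: 900+1518+20·3·22=3738; k=4: 2280+0+20·23·22=12400 → min 3738.
Length 5: M1..M5: k=1: 0+3738+20·20·22=12538; k=2: 6000+2508+20·15·22=15108; k=3: 2100+1518+20·3·22=4938; k=4: 3480+0+20·23·22=13600 → min 4938.
Optimal order: ((M1·(M2·M3))·(M4·M5)) with cost 4938.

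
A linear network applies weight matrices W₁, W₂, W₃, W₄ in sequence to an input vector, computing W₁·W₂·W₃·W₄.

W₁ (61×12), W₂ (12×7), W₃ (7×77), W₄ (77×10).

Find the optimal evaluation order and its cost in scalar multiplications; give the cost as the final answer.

Adjacent pairs: W₁W₂ = 61·12·7 = 5124; W₂W₃ = 12·7·77 = 6468; W₃W₄ = 7·77·10 = 5390.
Length 3: W₁..W₃: k=1: 0+6468+61·12·77=62832; k=2: 5124+0+61·7·77=38003 → min 38003 | W₂..W₄: k=2: 0+5390+12·7·10=6230; k=3: 6468+0+12·77·10=15708 → min 6230.
Length 4: W₁..W₄: k=1: 0+6230+61·12·10=13550; k=2: 5124+5390+61·7·10=14784; k=3: 38003+0+61·77·10=84973 → min 13550.
Optimal parenthesization: (W₁·(W₂·(W₃·W₄))) with cost 13550.

13550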